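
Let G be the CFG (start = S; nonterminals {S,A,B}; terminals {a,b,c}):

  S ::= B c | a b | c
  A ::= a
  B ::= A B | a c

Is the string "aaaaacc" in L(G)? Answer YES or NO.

Convert to CNF:
  S -> B T1 | T0 T2 | c
  A -> a
  B -> A B | T0 T1
  T0 -> a
  T1 -> c
  T2 -> b

Fill CYK table bottom-up:
  [0..0]={A,T0}  "a"  orig:{A}
  [1..1]={A,T0}  "a"  orig:{A}
  [2..2]={A,T0}  "a"  orig:{A}
  [3..3]={A,T0}  "a"  orig:{A}
  [4..4]={A,T0}  "a"  orig:{A}
  [5..5]={S,T1}  "c"  orig:{S}
  [6..6]={S,T1}  "c"  orig:{S}
  [0..1]=∅  "aa"
  [1..2]=∅  "aa"
  [2..3]=∅  "aa"
  [3..4]=∅  "aa"
  [4..5]={B}  "ac"
  [5..6]=∅  "cc"
  [0..2]=∅  "aaa"
  [1..3]=∅  "aaa"
  [2..4]=∅  "aaa"
  [3..5]={B}  "aac"
  [4..6]={S}  "acc"
  [0..3]=∅  "aaaa"
  [1..4]=∅  "aaaa"
  [2..5]={B}  "aaac"
  [3..6]={S}  "aacc"
  [0..4]=∅  "aaaaa"
  [1..5]={B}  "aaaac"
  [2..6]={S}  "aaacc"
  [0..5]={B}  "aaaaac"
  [1..6]={S}  "aaaacc"
  [0..6]={S}  "aaaaacc"

S ∈ T[0,6] ⇒ YES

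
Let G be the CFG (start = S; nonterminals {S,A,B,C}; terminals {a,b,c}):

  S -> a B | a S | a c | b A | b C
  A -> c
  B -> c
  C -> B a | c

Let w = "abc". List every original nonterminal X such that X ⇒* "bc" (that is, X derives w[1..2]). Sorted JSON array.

Convert to CNF:
  S -> T0 B | T0 S | T0 T1 | T2 A | T2 C
  A -> c
  B -> c
  C -> B T0 | c
  T0 -> a
  T1 -> c
  T2 -> b

CYK fill — only the sub-triangle for w[1..2]:
  T[1,1] 'b' = {T2}  orig:{}
  T[2,2] 'c' = {A,B,C,T1}  orig:{A,B,C}
  T[1,2] 'bc' = {S}

Original NTs in T[1,2] deriving "bc": ["S"]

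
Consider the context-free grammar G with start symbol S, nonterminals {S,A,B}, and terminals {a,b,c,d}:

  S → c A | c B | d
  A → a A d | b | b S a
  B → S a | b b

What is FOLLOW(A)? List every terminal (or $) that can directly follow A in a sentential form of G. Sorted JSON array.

FIRST sets, iterate to fixpoint:
pass 1:
  A via A→a A d: +{a}
  A via A→b: +{b}
  B via B→b b: +{b}
  S via S→c A: +{c}
  S via S→d: +{d}
  FIRST(S)={c,d}  FIRST(A)={a,b}  FIRST(B)={b}
pass 2:
  B via B→S a: +{c,d}
  FIRST(S)={c,d}  FIRST(A)={a,b}  FIRST(B)={b,c,d}
pass 3: — fixpoint
  FIRST(S)={c,d}  FIRST(A)={a,b}  FIRST(B)={b,c,d}

FOLLOW iteration:
initialize: $ ∈ FOLLOW(S)
round 1:
  A→a A d: FOLLOW(A) ⊇ FIRST(d) = {d}; new: +{d}
  A→b S a: FOLLOW(S) ⊇ FIRST(a) = {a}; new: +{a}
  S→c A: FOLLOW(A) ⊇ FOLLOW(S) ⊇ {$,a}; new: +{$,a}
  S→c B: FOLLOW(B) ⊇ FOLLOW(S) ⊇ {$,a}; new: +{$,a}
  FOLLOW[S]={$,a}  FOLLOW[A]={$,a,d}  FOLLOW[B]={$,a}
round 2: — fixpoint
  FOLLOW[S]={$,a}  FOLLOW[A]={$,a,d}  FOLLOW[B]={$,a}

FOLLOW(A) = ["$", "a", "d"]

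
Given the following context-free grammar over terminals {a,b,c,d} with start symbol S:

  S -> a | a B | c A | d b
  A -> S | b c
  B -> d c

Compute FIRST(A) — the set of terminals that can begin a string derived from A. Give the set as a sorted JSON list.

FIRST sets, iterate to fixpoint:
iter 1:
  A via A→b c: +{b}
  B via B→d c: +{d}
  S via S→a: +{a}
  S via S→c A: +{c}
  S via S→d b: +{d}
  FIRST[S]={a,c,d}  FIRST[A]={b}  FIRST[B]={d}
iter 2:
  A via A→S: +{a,c,d}
  FIRST[S]={a,c,d}  FIRST[A]={a,b,c,d}  FIRST[B]={d}
iter 3: (no change)
  FIRST[S]={a,c,d}  FIRST[A]={a,b,c,d}  FIRST[B]={d}

FIRST(A) = ["a", "b", "c", "d"]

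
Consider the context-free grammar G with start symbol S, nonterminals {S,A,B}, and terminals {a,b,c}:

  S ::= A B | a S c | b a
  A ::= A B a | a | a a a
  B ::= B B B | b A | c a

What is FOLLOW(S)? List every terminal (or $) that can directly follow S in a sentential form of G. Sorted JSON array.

FIRST sets, iterate to fixpoint:
round 1:
  A via A→a: +{a}
  B via B→b A: +{b}
  B via B→c a: +{c}
  S via S→A B: +{a}
  S via S→b a: +{b}
  S: {a,b}  A: {a}  B: {b,c}
round 2: — fixpoint
  S: {a,b}  A: {a}  B: {b,c}

FOLLOW iteration:
FOLLOW(S) := {$}
iter 1:
  A→A B a: FOLLOW(A) ⊇ FIRST(B) = {b,c}; new: +{b,c}
  A→A B a: FOLLOW(B) ⊇ FIRST(a) = {a}; new: +{a}
  B→B B B: FOLLOW(B) ⊇ FIRST(B) = {b,c}; new: +{b,c}
  B→b A: FOLLOW(A) ⊇ FOLLOW(B) ⊇ {a,b,c}; new: +{a}
  S→A B: FOLLOW(B) ⊇ FOLLOW(S) ⊇ {$}; new: +{$}
  S→a S c: FOLLOW(S) ⊇ FIRST(c) = {c}; new: +{c}
  S: {$,c}  A: {a,b,c}  B: {$,a,b,c}
iter 2:
  B→b A: FOLLOW(A) ⊇ FOLLOW(B) ⊇ {$,a,b,c}; new: +{$}
  S: {$,c}  A: {$,a,b,c}  B: {$,a,b,c}
iter 3: — fixpoint
  S: {$,c}  A: {$,a,b,c}  B: {$,a,b,c}

FOLLOW(S) = ["$", "c"]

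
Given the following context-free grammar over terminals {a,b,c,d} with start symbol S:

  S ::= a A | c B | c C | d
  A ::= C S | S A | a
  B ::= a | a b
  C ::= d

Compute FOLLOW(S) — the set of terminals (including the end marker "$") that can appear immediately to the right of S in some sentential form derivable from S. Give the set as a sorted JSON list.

Compute FIRST by fixpoint:
iter 1:
  A via A→a: +{a}
  B via B→a: +{a}
  C via C→d: +{d}
  S via S→a A: +{a}
  S via S→c B: +{c}
  S via S→d: +{d}
  FIRST(S)={a,c,d}  FIRST(A)={a}  FIRST(B)={a}  FIRST(C)={d}
iter 2:
  A via A→C S: +{d}
  A via A→S A: +{c}
  FIRST(S)={a,c,d}  FIRST(A)={a,c,d}  FIRST(B)={a}  FIRST(C)={d}
iter 3: (stable)
  FIRST(S)={a,c,d}  FIRST(A)={a,c,d}  FIRST(B)={a}  FIRST(C)={d}

FOLLOW sets:
seed FOLLOW(S) with $
round 1:
  A→C S: FOLLOW(C) ⊇ FIRST(S) = {a,c,d}; new: +{a,c,d}
  A→S A: FOLLOW(S) ⊇ FIRST(A) = {a,c,d}; new: +{a,c,d}
  S→a A: FOLLOW(A) ⊇ FOLLOW(S) ⊇ {$,a,c,d}; new: +{$,a,c,d}
  S→c B: FOLLOW(B) ⊇ FOLLOW(S) ⊇ {$,a,c,d}; new: +{$,a,c,d}
  S→c C: FOLLOW(C) ⊇ FOLLOW(S) ⊇ {$,a,c,d}; new: +{$}
  FOLLOW(S)={$,a,c,d}  FOLLOW(A)={$,a,c,d}  FOLLOW(B)={$,a,c,d}  FOLLOW(C)={$,a,c,d}
round 2: (no change)
  FOLLOW(S)={$,a,c,d}  FOLLOW(A)={$,a,c,d}  FOLLOW(B)={$,a,c,d}  FOLLOW(C)={$,a,c,d}

FOLLOW(S) = ["$", "a", "c", "d"]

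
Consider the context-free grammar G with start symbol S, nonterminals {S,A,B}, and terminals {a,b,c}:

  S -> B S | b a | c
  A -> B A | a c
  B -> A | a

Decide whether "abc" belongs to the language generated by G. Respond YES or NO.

CNF form of G:
  S -> B S | T2 T0 | c
  A -> B A | T0 T1
  B -> B A | T0 T1 | a
  T0 -> a
  T1 -> c
  T2 -> b

CYK fill:
  T[0,0] 'a' = {B,T0}  orig:{B}
  T[1,1] 'b' = {T2}  orig:{}
  T[2,2] 'c' = {S,T1}  orig:{S}
  T[0,1] 'ab' = ∅
  T[1,2] 'bc' = ∅
  T[0,2] 'abc' = ∅

S ∉ T[0,2] ⇒ NO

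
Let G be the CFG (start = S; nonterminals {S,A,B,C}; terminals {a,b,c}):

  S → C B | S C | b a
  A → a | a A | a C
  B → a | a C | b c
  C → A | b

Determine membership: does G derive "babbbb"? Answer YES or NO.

CNF form of G:
  S -> C B | S C | T1 T0
  A -> T0 A | T0 C | a
  B -> T0 C | T1 T2 | a
  C -> T0 A | T0 C | a | b
  T0 -> a
  T1 -> b
  T2 -> c

CYK fill:
  [0..0]={C,T1}  "b"  orig:{C}
  [1..1]={A,B,C,T0}  "a"  orig:{A,B,C}
  [2..2]={C,T1}  "b"  orig:{C}
  [3..3]={C,T1}  "b"  orig:{C}
  [4..4]={C,T1}  "b"  orig:{C}
  [5..5]={C,T1}  "b"  orig:{C}
  [0..1]={S}  "ba"
  [1..2]={A,B,C}  "ab"
  [2..3]=∅  "bb"
  [3..4]=∅  "bb"
  [4..5]=∅  "bb"
  [0..2]={S}  "bab"
  [1..3]=∅  "abb"
  [2..4]=∅  "bbb"
  [3..5]=∅  "bbb"
  [0..3]={S}  "babb"
  [1..4]=∅  "abbb"
  [2..5]=∅  "bbbb"
  [0..4]={S}  "babbb"
  [1..5]=∅  "abbbb"
  [0..5]={S}  "babbbb"

S ∈ T[0,5] ⇒ YES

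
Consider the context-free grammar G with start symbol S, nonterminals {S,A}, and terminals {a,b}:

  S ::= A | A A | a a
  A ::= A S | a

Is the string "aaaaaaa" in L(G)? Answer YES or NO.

CNF form of G:
  S -> A A | A S | T0 T0 | a
  A -> A S | a
  T0 -> a

CYK fill:
  cell(0,0) a: {A,S,T0}  orig:{A,S}
  cell(1,1) a: {A,S,T0}  orig:{A,S}
  cell(2,2) a: {A,S,T0}  orig:{A,S}
  cell(3,3) a: {A,S,T0}  orig:{A,S}
  cell(4,4) a: {A,S,T0}  orig:{A,S}
  cell(5,5) a: {A,S,T0}  orig:{A,S}
  cell(6,6) a: {A,S,T0}  orig:{A,S}
  cell(0,1) aa: {A,S}
  cell(1,2) aa: {A,S}
  cell(2,3) aa: {A,S}
  cell(3,4) aa: {A,S}
  cell(4,5) aa: {A,S}
  cell(5,6) aa: {A,S}
  cell(0,2) aaa: {A,S}
  cell(1,3) aaa: {A,S}
  cell(2,4) aaa: {A,S}
  cell(3,5) aaa: {A,S}
  cell(4,6) aaa: {A,S}
  cell(0,3) aaaa: {A,S}
  cell(1,4) aaaa: {A,S}
  cell(2,5) aaaa: {A,S}
  cell(3,6) aaaa: {A,S}
  cell(0,4) aaaaa: {A,S}
  cell(1,5) aaaaa: {A,S}
  cell(2,6) aaaaa: {A,S}
  cell(0,5) aaaaaa: {A,S}
  cell(1,6) aaaaaa: {A,S}
  cell(0,6) aaaaaaa: {A,S}

S ∈ T[0,6] ⇒ YES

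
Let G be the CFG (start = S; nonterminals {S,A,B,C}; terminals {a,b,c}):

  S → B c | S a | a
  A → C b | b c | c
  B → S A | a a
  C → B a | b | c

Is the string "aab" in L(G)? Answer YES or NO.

CNF form of G:
  S -> B T1 | S T2 | a
  A -> C T0 | T0 T1 | c
  B -> S A | T2 T2
  C -> B T2 | b | c
  T0 -> b
  T1 -> c
  T2 -> a

Fill CYK table bottom-up:
  cell(0,0) a: {S,T2}  orig:{S}
  cell(1,1) a: {S,T2}  orig:{S}
  cell(2,2) b: {C,T0}  orig:{C}
  cell(0,1) aa: {B,S}
  cell(1,2) ab: ∅
  cell(0,2) aab: ∅

S ∉ T[0,2] ⇒ NO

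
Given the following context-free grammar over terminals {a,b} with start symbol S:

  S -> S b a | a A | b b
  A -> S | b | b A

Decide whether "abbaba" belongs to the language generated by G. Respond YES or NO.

Convert to CNF:
  S -> S X3 | T0 T0 | T1 A
  A -> S X2 | T0 A | T0 T0 | T1 A | b
  T0 -> b
  T1 -> a
  X2 -> T0 T1
  X3 -> T0 T1

CYK fill:
  cell(0,0) a: {T1}  orig:{}
  cell(1,1) b: {A,T0}  orig:{A}
  cell(2,2) b: {A,T0}  orig:{A}
  cell(3,3) a: {T1}  orig:{}
  cell(4,4) b: {A,T0}  orig:{A}
  cell(5,5) a: {T1}  orig:{}
  cell(0,1) ab: {A,S}
  cell(1,2) bb: {A,S}
  cell(2,3) ba: {X2,X3}  orig:{}
  cell(3,4) ab: {A,S}
  cell(4,5) ba: {X2,X3}  orig:{}
  cell(0,2) abb: {A,S}
  cell(1,3) bba: ∅
  cell(2,4) bab: {A}
  cell(3,5) aba: ∅
  cell(0,3) abba: {A,S}
  cell(1,4) bbab: {A}
  cell(2,5) baba: ∅
  cell(0,4) abbab: {A,S}
  cell(1,5) bbaba: ∅
  cell(0,5) abbaba: {A,S}

S ∈ T[0,5] ⇒ YES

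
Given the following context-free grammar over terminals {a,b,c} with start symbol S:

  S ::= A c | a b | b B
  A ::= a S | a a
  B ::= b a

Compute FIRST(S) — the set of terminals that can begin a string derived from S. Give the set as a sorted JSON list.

FIRST sets, iterate to fixpoint:
pass 1:
  A via A→a S: +{a}
  B via B→b a: +{b}
  S via S→A c: +{a}
  S via S→b B: +{b}
  FIRST(S)={a,b}  FIRST(A)={a}  FIRST(B)={b}
pass 2: — fixpoint
  FIRST(S)={a,b}  FIRST(A)={a}  FIRST(B)={b}

FIRST(S) = ["a", "b"]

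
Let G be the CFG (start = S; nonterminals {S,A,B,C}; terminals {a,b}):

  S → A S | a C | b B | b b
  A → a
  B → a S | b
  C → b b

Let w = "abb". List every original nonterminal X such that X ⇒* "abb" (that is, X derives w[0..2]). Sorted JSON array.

CNF form of G:
  S -> A S | T0 C | T1 B | T1 T1
  A -> a
  B -> T0 S | b
  C -> T1 T1
  T0 -> a
  T1 -> b

CYK table (by increasing span) — only the sub-triangle for w[0..2]:
  T[0,0] 'a' = {A,T0}  orig:{A}
  T[1,1] 'b' = {B,T1}  orig:{B}
  T[2,2] 'b' = {B,T1}  orig:{B}
  T[0,1] 'ab' = ∅
  T[1,2] 'bb' = {C,S}
  T[0,2] 'abb' = {B,S}

Original NTs in T[0,2] deriving "abb": ["B", "S"]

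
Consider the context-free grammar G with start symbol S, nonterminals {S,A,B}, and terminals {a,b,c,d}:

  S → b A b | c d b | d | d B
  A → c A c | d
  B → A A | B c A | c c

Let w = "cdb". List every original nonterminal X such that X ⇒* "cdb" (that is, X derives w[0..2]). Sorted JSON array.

Convert to CNF:
  S -> T0 X6 | T1 X5 | T2 B | d
  A -> T0 X3 | d
  B -> A A | B X4 | T0 T0
  T0 -> c
  T1 -> b
  T2 -> d
  X3 -> A T0
  X4 -> T0 A
  X5 -> A T1
  X6 -> T2 T1

Fill CYK table bottom-up (cells [i..j] with 0 ≤ i ≤ j ≤ 2 only):
  cell(0,0) c: {T0}  orig:{}
  cell(1,1) d: {A,S,T2}  orig:{A,S}
  cell(2,2) b: {T1}  orig:{}
  cell(0,1) cd: {X4}  orig:{}
  cell(1,2) db: {X5,X6}  orig:{}
  cell(0,2) cdb: {S}

Original NTs in T[0,2] deriving "cdb": ["S"]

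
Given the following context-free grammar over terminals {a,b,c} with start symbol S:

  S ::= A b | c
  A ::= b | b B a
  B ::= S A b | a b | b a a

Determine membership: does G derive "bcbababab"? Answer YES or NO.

CNF form of G:
  S -> A T0 | c
  A -> T0 X2 | b
  B -> S X3 | T0 X4 | T1 T0
  T0 -> b
  T1 -> a
  X2 -> B T1
  X3 -> A T0
  X4 -> T1 T1

Fill CYK table bottom-up:
  cell(0,0) b: {A,T0}  orig:{A}
  cell(1,1) c: {S}
  cell(2,2) b: {A,T0}  orig:{A}
  cell(3,3) a: {T1}  orig:{}
  cell(4,4) b: {A,T0}  orig:{A}
  cell(5,5) a: {T1}  orig:{}
  cell(6,6) b: {A,T0}  orig:{A}
  cell(7,7) a: {T1}  orig:{}
  cell(8,8) b: {A,T0}  orig:{A}
  cell(0,1) bc: ∅
  cell(1,2) cb: ∅
  cell(2,3) ba: ∅
  cell(3,4) ab: {B}
  cell(4,5) ba: ∅
  cell(5,6) ab: {B}
  cell(6,7) ba: ∅
  cell(7,8) ab: {B}
  cell(0,2) bcb: ∅
  cell(1,3) cba: ∅
  cell(2,4) bab: ∅
  cell(3,5) aba: {X2}  orig:{}
  cell(4,6) bab: ∅
  cell(5,7) aba: {X2}  orig:{}
  cell(6,8) bab: ∅
  cell(0,3) bcba: ∅
  cell(1,4) cbab: ∅
  cell(2,5) baba: {A}
  cell(3,6) abab: ∅
  cell(4,7) baba: {A}
  cell(5,8) abab: ∅
  cell(0,4) bcbab: ∅
  cell(1,5) cbaba: ∅
  cell(2,6) babab: {S,X3}  orig:{S}
  cell(3,7) ababa: ∅
  cell(4,8) babab: {S,X3}  orig:{S}
  cell(0,5) bcbaba: ∅
  cell(1,6) cbabab: {B}
  cell(2,7) bababa: ∅
  cell(3,8) ababab: ∅
  cell(0,6) bcbabab: ∅
  cell(1,7) cbababa: {X2}  orig:{}
  cell(2,8) bababab: ∅
  cell(0,7) bcbababa: {A}
  cell(1,8) cbababab: ∅
  cell(0,8) bcbababab: {S,X3}  orig:{S}

S ∈ T[0,8] ⇒ YES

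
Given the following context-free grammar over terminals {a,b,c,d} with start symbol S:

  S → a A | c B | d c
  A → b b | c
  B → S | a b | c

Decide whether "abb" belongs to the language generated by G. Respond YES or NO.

Convert to CNF:
  S -> T1 A | T2 B | T3 T2
  A -> T0 T0 | c
  B -> T1 A | T1 T0 | T2 B | T3 T2 | c
  T0 -> b
  T1 -> a
  T2 -> c
  T3 -> d

CYK fill:
  T[0,0] 'a' = {T1}  orig:{}
  T[1,1] 'b' = {T0}  orig:{}
  T[2,2] 'b' = {T0}  orig:{}
  T[0,1] 'ab' = {B}
  T[1,2] 'bb' = {A}
  T[0,2] 'abb' = {B,S}

S ∈ T[0,2] ⇒ YES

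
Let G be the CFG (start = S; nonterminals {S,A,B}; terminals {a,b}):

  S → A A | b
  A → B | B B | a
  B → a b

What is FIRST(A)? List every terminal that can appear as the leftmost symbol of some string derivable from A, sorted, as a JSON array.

Compute FIRST by fixpoint:
[1]
  A via A→a: +{a}
  B via B→a b: +{a}
  S via S→A A: +{a}
  S via S→b: +{b}
  S: {a,b}  A: {a}  B: {a}
[2] done
  S: {a,b}  A: {a}  B: {a}

FIRST(A) = ["a"]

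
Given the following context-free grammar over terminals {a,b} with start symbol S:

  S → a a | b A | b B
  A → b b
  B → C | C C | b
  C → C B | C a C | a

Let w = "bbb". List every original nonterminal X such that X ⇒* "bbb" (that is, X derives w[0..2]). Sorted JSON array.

CNF form of G:
  S -> T0 A | T0 B | T1 T1
  A -> T0 T0
  B -> C B | C C | C X2 | a | b
  C -> C B | C X3 | a
  T0 -> b
  T1 -> a
  X2 -> T1 C
  X3 -> T1 C

CYK fill (cells [i..j] with 0 ≤ i ≤ j ≤ 2 only):
  [0..0]={B,T0}  "b"  orig:{B}
  [1..1]={B,T0}  "b"  orig:{B}
  [2..2]={B,T0}  "b"  orig:{B}
  [0..1]={A,S}  "bb"
  [1..2]={A,S}  "bb"
  [0..2]={S}  "bbb"

Original NTs in T[0,2] deriving "bbb": ["S"]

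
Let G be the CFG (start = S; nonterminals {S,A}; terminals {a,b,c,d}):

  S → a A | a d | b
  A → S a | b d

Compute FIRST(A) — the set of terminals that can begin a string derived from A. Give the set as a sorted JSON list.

Compute FIRST by fixpoint:
round 1:
  A via A→b d: +{b}
  S via S→a A: +{a}
  S via S→b: +{b}
  S: {a,b}  A: {b}
round 2:
  A via A→S a: +{a}
  S: {a,b}  A: {a,b}
round 3: (stable)
  S: {a,b}  A: {a,b}

FIRST(A) = ["a", "b"]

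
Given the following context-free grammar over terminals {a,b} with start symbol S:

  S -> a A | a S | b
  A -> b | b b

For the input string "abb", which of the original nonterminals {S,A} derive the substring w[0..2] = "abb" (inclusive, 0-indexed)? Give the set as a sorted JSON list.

CNF form of G:
  S -> T1 A | T1 S | b
  A -> T0 T0 | b
  T0 -> b
  T1 -> a

CYK table (by increasing span), restricted to cells inside w[0..2]:
  T[0,0] 'a' = {T1}  orig:{}
  T[1,1] 'b' = {A,S,T0}  orig:{A,S}
  T[2,2] 'b' = {A,S,T0}  orig:{A,S}
  T[0,1] 'ab' = {S}
  T[1,2] 'bb' = {A}
  T[0,2] 'abb' = {S}

Original NTs in T[0,2] deriving "abb": ["S"]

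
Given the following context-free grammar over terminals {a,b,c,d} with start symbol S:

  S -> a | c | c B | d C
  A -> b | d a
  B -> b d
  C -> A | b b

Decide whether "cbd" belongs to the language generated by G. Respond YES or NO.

Convert to CNF:
  S -> T0 C | T3 B | a | c
  A -> T0 T1 | b
  B -> T2 T0
  C -> T0 T1 | T2 T2 | b
  T0 -> d
  T1 -> a
  T2 -> b
  T3 -> c

Fill CYK table bottom-up:
  T[0,0] 'c' = {S,T3}  orig:{S}
  T[1,1] 'b' = {A,C,T2}  orig:{A,C}
  T[2,2] 'd' = {T0}  orig:{}
  T[0,1] 'cb' = ∅
  T[1,2] 'bd' = {B}
  T[0,2] 'cbd' = {S}

S ∈ T[0,2] ⇒ YES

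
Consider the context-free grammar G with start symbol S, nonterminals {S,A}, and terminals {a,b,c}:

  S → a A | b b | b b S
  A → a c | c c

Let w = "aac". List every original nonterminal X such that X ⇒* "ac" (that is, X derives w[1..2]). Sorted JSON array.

CNF form of G:
  S -> T0 A | T2 T2 | T2 X3
  A -> T0 T1 | T1 T1
  T0 -> a
  T1 -> c
  T2 -> b
  X3 -> T2 S

CYK table (by increasing span) — only the sub-triangle for w[1..2]:
  [1..1]={T0}  "a"  orig:{}
  [2..2]={T1}  "c"  orig:{}
  [1..2]={A}  "ac"

Original NTs in T[1,2] deriving "ac": ["A"]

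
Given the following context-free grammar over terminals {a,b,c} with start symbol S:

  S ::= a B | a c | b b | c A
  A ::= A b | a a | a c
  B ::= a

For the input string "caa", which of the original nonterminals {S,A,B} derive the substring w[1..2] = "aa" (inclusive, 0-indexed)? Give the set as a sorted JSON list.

CNF form of G:
  S -> T0 T0 | T1 B | T1 T2 | T2 A
  A -> A T0 | T1 T1 | T1 T2
  B -> a
  T0 -> b
  T1 -> a
  T2 -> c

CYK fill, restricted to cells inside w[1..2]:
  [1..1]={B,T1}  "a"  orig:{B}
  [2..2]={B,T1}  "a"  orig:{B}
  [1..2]={A,S}  "aa"

Original NTs in T[1,2] deriving "aa": ["A", "S"]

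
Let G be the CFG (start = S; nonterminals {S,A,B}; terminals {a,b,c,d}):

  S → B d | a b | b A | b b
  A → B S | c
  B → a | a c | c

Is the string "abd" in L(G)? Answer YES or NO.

Convert to CNF:
  S -> B T2 | T0 T3 | T3 A | T3 T3
  A -> B S | c
  B -> T0 T1 | a | c
  T0 -> a
  T1 -> c
  T2 -> d
  T3 -> b

CYK table (by increasing span):
  [0..0]={B,T0}  "a"  orig:{B}
  [1..1]={T3}  "b"  orig:{}
  [2..2]={T2}  "d"  orig:{}
  [0..1]={S}  "ab"
  [1..2]=∅  "bd"
  [0..2]=∅  "abd"

S ∉ T[0,2] ⇒ NO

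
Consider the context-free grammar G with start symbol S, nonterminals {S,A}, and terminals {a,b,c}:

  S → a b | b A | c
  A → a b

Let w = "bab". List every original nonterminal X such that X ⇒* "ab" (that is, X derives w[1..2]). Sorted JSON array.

CNF form of G:
  S -> T0 T1 | T1 A | c
  A -> T0 T1
  T0 -> a
  T1 -> b

CYK table (by increasing span), restricted to cells inside w[1..2]:
  T[1,1] 'a' = {T0}  orig:{}
  T[2,2] 'b' = {T1}  orig:{}
  T[1,2] 'ab' = {A,S}

Original NTs in T[1,2] deriving "ab": ["A", "S"]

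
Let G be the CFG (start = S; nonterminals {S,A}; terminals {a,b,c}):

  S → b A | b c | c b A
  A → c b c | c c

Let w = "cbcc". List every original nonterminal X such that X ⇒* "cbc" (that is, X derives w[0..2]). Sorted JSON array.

Convert to CNF:
  S -> T0 X3 | T1 A | T1 T0
  A -> T0 T0 | T0 X2
  T0 -> c
  T1 -> b
  X2 -> T1 T0
  X3 -> T1 A

CYK table (by increasing span) (cells [i..j] with 0 ≤ i ≤ j ≤ 2 only):
  [0..0]={T0}  "c"  orig:{}
  [1..1]={T1}  "b"  orig:{}
  [2..2]={T0}  "c"  orig:{}
  [0..1]=∅  "cb"
  [1..2]={S,X2}  "bc"  orig:{S}
  [0..2]={A}  "cbc"

Original NTs in T[0,2] deriving "cbc": ["A"]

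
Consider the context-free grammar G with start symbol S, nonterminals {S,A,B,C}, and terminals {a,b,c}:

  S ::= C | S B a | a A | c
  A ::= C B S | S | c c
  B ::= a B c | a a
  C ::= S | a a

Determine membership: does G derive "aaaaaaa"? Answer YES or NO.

CNF form of G:
  S -> S X6 | T0 A | T0 T0 | c
  A -> C X2 | S X3 | T0 A | T0 T0 | T1 T1 | c
  B -> T0 T0 | T0 X4
  C -> S X5 | T0 A | T0 T0 | c
  T0 -> a
  T1 -> c
  X2 -> B S
  X3 -> B T0
  X4 -> B T1
  X5 -> B T0
  X6 -> B T0

Fill CYK table bottom-up:
  cell(0,0) a: {T0}  orig:{}
  cell(1,1) a: {T0}  orig:{}
  cell(2,2) a: {T0}  orig:{}
  cell(3,3) a: {T0}  orig:{}
  cell(4,4) a: {T0}  orig:{}
  cell(5,5) a: {T0}  orig:{}
  cell(6,6) a: {T0}  orig:{}
  cell(0,1) aa: {A,B,C,S}
  cell(1,2) aa: {A,B,C,S}
  cell(2,3) aa: {A,B,C,S}
  cell(3,4) aa: {A,B,C,S}
  cell(4,5) aa: {A,B,C,S}
  cell(5,6) aa: {A,B,C,S}
  cell(0,2) aaa: {A,C,S,X3,X5,X6}  orig:{A,C,S}
  cell(1,3) aaa: {A,C,S,X3,X5,X6}  orig:{A,C,S}
  cell(2,4) aaa: {A,C,S,X3,X5,X6}  orig:{A,C,S}
  cell(3,5) aaa: {A,C,S,X3,X5,X6}  orig:{A,C,S}
  cell(4,6) aaa: {A,C,S,X3,X5,X6}  orig:{A,C,S}
  cell(0,3) aaaa: {A,C,S,X2}  orig:{A,C,S}
  cell(1,4) aaaa: {A,C,S,X2}  orig:{A,C,S}
  cell(2,5) aaaa: {A,C,S,X2}  orig:{A,C,S}
  cell(3,6) aaaa: {A,C,S,X2}  orig:{A,C,S}
  cell(0,4) aaaaa: {A,C,S,X2}  orig:{A,C,S}
  cell(1,5) aaaaa: {A,C,S,X2}  orig:{A,C,S}
  cell(2,6) aaaaa: {A,C,S,X2}  orig:{A,C,S}
  cell(0,5) aaaaaa: {A,C,S,X2}  orig:{A,C,S}
  cell(1,6) aaaaaa: {A,C,S,X2}  orig:{A,C,S}
  cell(0,6) aaaaaaa: {A,C,S,X2}  orig:{A,C,S}

S ∈ T[0,6] ⇒ YES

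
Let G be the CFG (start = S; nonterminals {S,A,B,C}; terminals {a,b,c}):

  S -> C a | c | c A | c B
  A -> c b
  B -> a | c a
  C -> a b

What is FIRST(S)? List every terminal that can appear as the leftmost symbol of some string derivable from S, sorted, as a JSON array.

FIRST sets, iterate to fixpoint:
round 1:
  A via A→c b: +{c}
  B via B→a: +{a}
  B via B→c a: +{c}
  C via C→a b: +{a}
  S via S→C a: +{a}
  S via S→c: +{c}
  S: {a,c}  A: {c}  B: {a,c}  C: {a}
round 2: — fixpoint
  S: {a,c}  A: {c}  B: {a,c}  C: {a}

FIRST(S) = ["a", "c"]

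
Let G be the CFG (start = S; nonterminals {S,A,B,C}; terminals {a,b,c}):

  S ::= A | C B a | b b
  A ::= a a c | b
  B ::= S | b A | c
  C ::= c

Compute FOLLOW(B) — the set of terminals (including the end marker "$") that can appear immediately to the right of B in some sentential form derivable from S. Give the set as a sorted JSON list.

Compute FIRST by fixpoint:
iter 1:
  A via A→a a c: +{a}
  A via A→b: +{b}
  B via B→b A: +{b}
  B via B→c: +{c}
  C via C→c: +{c}
  S via S→A: +{a,b}
  S via S→C B a: +{c}
  FIRST[S]={a,b,c}  FIRST[A]={a,b}  FIRST[B]={b,c}  FIRST[C]={c}
iter 2:
  B via B→S: +{a}
  FIRST[S]={a,b,c}  FIRST[A]={a,b}  FIRST[B]={a,b,c}  FIRST[C]={c}
iter 3: done
  FIRST[S]={a,b,c}  FIRST[A]={a,b}  FIRST[B]={a,b,c}  FIRST[C]={c}

Compute FOLLOW by fixpoint:
initialize: $ ∈ FOLLOW(S)
pass 1:
  S→A: FOLLOW(A) ⊇ FOLLOW(S) ⊇ {$}; new: +{$}
  S→C B a: FOLLOW(C) ⊇ FIRST(B) = {a,b,c}; new: +{a,b,c}
  S→C B a: FOLLOW(B) ⊇ FIRST(a) = {a}; new: +{a}
  FOLLOW[S]={$}  FOLLOW[A]={$}  FOLLOW[B]={a}  FOLLOW[C]={a,b,c}
pass 2:
  B→S: FOLLOW(S) ⊇ FOLLOW(B) ⊇ {a}; new: +{a}
  B→b A: FOLLOW(A) ⊇ FOLLOW(B) ⊇ {a}; new: +{a}
  FOLLOW[S]={$,a}  FOLLOW[A]={$,a}  FOLLOW[B]={a}  FOLLOW[C]={a,b,c}
pass 3: — fixpoint
  FOLLOW[S]={$,a}  FOLLOW[A]={$,a}  FOLLOW[B]={a}  FOLLOW[C]={a,b,c}

FOLLOW(B) = ["a"]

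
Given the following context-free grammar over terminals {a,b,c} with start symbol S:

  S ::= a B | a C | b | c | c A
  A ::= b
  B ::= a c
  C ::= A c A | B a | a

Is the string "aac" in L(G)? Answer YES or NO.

CNF form of G:
  S -> T0 B | T0 C | T1 A | b | c
  A -> b
  B -> T0 T1
  C -> A X2 | B T0 | a
  T0 -> a
  T1 -> c
  X2 -> T1 A

CYK fill:
  cell(0,0) a: {C,T0}  orig:{C}
  cell(1,1) a: {C,T0}  orig:{C}
  cell(2,2) c: {S,T1}  orig:{S}
  cell(0,1) aa: {S}
  cell(1,2) ac: {B}
  cell(0,2) aac: {S}

S ∈ T[0,2] ⇒ YES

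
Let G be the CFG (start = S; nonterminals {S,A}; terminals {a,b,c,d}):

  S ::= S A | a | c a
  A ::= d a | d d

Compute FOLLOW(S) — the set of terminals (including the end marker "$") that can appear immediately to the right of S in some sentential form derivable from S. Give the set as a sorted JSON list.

FIRST sets, iterate to fixpoint:
round 1:
  A via A→d a: +{d}
  S via S→a: +{a}
  S via S→c a: +{c}
  FIRST(S)={a,c}  FIRST(A)={d}
round 2: done
  FIRST(S)={a,c}  FIRST(A)={d}

FOLLOW iteration:
seed FOLLOW(S) with $
[1]
  S→S A: FOLLOW(S) ⊇ FIRST(A) = {d}; new: +{d}
  S→S A: FOLLOW(A) ⊇ FOLLOW(S) ⊇ {$,d}; new: +{$,d}
  S: {$,d}  A: {$,d}
[2] (stable)
  S: {$,d}  A: {$,d}

FOLLOW(S) = ["$", "d"]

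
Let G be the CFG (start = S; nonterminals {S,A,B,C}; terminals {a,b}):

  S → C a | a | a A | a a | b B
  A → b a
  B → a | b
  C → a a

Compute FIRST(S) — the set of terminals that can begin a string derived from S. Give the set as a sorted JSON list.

Compute FIRST by fixpoint:
round 1:
  A via A→b a: +{b}
  B via B→a: +{a}
  B via B→b: +{b}
  C via C→a a: +{a}
  S via S→C a: +{a}
  S via S→b B: +{b}
  FIRST(S)={a,b}  FIRST(A)={b}  FIRST(B)={a,b}  FIRST(C)={a}
round 2: (stable)
  FIRST(S)={a,b}  FIRST(A)={b}  FIRST(B)={a,b}  FIRST(C)={a}

FIRST(S) = ["a", "b"]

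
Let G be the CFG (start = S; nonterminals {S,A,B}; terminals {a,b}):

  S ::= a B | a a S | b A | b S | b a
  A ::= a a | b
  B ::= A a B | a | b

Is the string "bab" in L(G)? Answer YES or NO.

CNF form of G:
  S -> T0 B | T0 X3 | T1 A | T1 S | T1 T0
  A -> T0 T0 | b
  B -> A X2 | a | b
  T0 -> a
  T1 -> b
  X2 -> T0 B
  X3 -> T0 S

CYK fill:
  [0..0]={A,B,T1}  "b"  orig:{A,B}
  [1..1]={B,T0}  "a"  orig:{B}
  [2..2]={A,B,T1}  "b"  orig:{A,B}
  [0..1]={S}  "ba"
  [1..2]={S,X2}  "ab"  orig:{S}
  [0..2]={B,S}  "bab"

S ∈ T[0,2] ⇒ YES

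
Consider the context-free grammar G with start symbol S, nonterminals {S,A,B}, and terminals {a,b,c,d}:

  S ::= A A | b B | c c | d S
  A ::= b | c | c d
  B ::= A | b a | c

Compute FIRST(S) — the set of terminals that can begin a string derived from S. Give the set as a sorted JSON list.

FIRST iteration:
[1]
  A via A→b: +{b}
  A via A→c: +{c}
  B via B→A: +{b,c}
  S via S→A A: +{b,c}
  S via S→d S: +{d}
  S: {b,c,d}  A: {b,c}  B: {b,c}
[2] (stable)
  S: {b,c,d}  A: {b,c}  B: {b,c}

FIRST(S) = ["b", "c", "d"]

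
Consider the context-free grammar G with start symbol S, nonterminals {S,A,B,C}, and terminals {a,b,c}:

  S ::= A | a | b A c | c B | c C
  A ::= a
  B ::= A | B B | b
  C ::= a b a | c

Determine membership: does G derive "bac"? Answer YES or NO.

CNF form of G:
  S -> T1 X4 | T2 B | T2 C | a
  A -> a
  B -> B B | a | b
  C -> T0 X3 | c
  T0 -> a
  T1 -> b
  T2 -> c
  X3 -> T1 T0
  X4 -> A T2

Fill CYK table bottom-up:
  T[0,0] 'b' = {B,T1}  orig:{B}
  T[1,1] 'a' = {A,B,S,T0}  orig:{A,B,S}
  T[2,2] 'c' = {C,T2}  orig:{C}
  T[0,1] 'ba' = {B,X3}  orig:{B}
  T[1,2] 'ac' = {X4}  orig:{}
  T[0,2] 'bac' = {S}

S ∈ T[0,2] ⇒ YES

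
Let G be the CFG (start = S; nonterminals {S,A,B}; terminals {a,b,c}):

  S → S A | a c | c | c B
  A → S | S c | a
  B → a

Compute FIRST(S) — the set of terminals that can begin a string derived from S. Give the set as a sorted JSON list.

FIRST iteration:
pass 1:
  A via A→a: +{a}
  B via B→a: +{a}
  S via S→a c: +{a}
  S via S→c: +{c}
  FIRST(S)={a,c}  FIRST(A)={a}  FIRST(B)={a}
pass 2:
  A via A→S: +{c}
  FIRST(S)={a,c}  FIRST(A)={a,c}  FIRST(B)={a}
pass 3: — fixpoint
  FIRST(S)={a,c}  FIRST(A)={a,c}  FIRST(B)={a}

FIRST(S) = ["a", "c"]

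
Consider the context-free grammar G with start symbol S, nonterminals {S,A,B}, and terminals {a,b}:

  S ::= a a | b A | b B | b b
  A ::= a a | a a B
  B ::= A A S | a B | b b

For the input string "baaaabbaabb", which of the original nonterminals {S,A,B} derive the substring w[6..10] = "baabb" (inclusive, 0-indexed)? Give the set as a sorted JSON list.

CNF form of G:
  S -> T0 T0 | T1 A | T1 B | T1 T1
  A -> T0 T0 | T0 X2
  B -> A X3 | T0 B | T1 T1
  T0 -> a
  T1 -> b
  X2 -> T0 B
  X3 -> A S

Fill CYK table bottom-up, restricted to cells inside w[6..10]:
  cell(6,6) b: {T1}  orig:{}
  cell(7,7) a: {T0}  orig:{}
  cell(8,8) a: {T0}  orig:{}
  cell(9,9) b: {T1}  orig:{}
  cell(10,10) b: {T1}  orig:{}
  cell(6,7) ba: ∅
  cell(7,8) aa: {A,S}
  cell(8,9) ab: ∅
  cell(9,10) bb: {B,S}
  cell(6,8) baa: {S}
  cell(7,9) aab: ∅
  cell(8,10) abb: {B,X2}  orig:{B}
  cell(6,9) baab: ∅
  cell(7,10) aabb: {A,B,X2,X3}  orig:{A,B}
  cell(6,10) baabb: {S}

Original NTs in T[6,10] deriving "baabb": ["S"]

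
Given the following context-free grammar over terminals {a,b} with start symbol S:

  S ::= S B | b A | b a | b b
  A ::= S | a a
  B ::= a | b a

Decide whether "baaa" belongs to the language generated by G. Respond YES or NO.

Convert to CNF:
  S -> S B | T1 A | T1 T0 | T1 T1
  A -> S B | T0 T0 | T1 A | T1 T0 | T1 T1
  B -> T1 T0 | a
  T0 -> a
  T1 -> b

Fill CYK table bottom-up:
  T[0,0] 'b' = {T1}  orig:{}
  T[1,1] 'a' = {B,T0}  orig:{B}
  T[2,2] 'a' = {B,T0}  orig:{B}
  T[3,3] 'a' = {B,T0}  orig:{B}
  T[0,1] 'ba' = {A,B,S}
  T[1,2] 'aa' = {A}
  T[2,3] 'aa' = {A}
  T[0,2] 'baa' = {A,S}
  T[1,3] 'aaa' = ∅
  T[0,3] 'baaa' = {A,S}

S ∈ T[0,3] ⇒ YES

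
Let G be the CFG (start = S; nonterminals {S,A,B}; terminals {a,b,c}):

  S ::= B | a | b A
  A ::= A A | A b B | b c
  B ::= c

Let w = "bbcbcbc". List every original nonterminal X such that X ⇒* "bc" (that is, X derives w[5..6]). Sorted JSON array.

Convert to CNF:
  S -> T0 A | a | c
  A -> A A | A X2 | T0 T1
  B -> c
  T0 -> b
  T1 -> c
  X2 -> T0 B

CYK fill (cells [i..j] with 5 ≤ i ≤ j ≤ 6 only):
  T[5,5] 'b' = {T0}  orig:{}
  T[6,6] 'c' = {B,S,T1}  orig:{B,S}
  T[5,6] 'bc' = {A,X2}  orig:{A}

Original NTs in T[5,6] deriving "bc": ["A"]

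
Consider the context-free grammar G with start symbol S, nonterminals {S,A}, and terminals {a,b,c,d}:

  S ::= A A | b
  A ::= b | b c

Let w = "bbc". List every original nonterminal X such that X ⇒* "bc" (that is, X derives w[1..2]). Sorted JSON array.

Convert to CNF:
  S -> A A | b
  A -> T0 T1 | b
  T0 -> b
  T1 -> c

CYK fill (cells [i..j] with 1 ≤ i ≤ j ≤ 2 only):
  T[1,1] 'b' = {A,S,T0}  orig:{A,S}
  T[2,2] 'c' = {T1}  orig:{}
  T[1,2] 'bc' = {A}

Original NTs in T[1,2] deriving "bc": ["A"]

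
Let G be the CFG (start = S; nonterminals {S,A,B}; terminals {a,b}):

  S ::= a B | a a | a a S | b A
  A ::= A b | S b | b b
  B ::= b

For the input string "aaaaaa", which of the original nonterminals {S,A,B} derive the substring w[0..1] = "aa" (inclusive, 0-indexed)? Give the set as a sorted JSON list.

Convert to CNF:
  S -> T0 A | T1 B | T1 T1 | T1 X2
  A -> A T0 | S T0 | T0 T0
  B -> b
  T0 -> b
  T1 -> a
  X2 -> T1 S

CYK table (by increasing span) — only the sub-triangle for w[0..1]:
  cell(0,0) a: {T1}  orig:{}
  cell(1,1) a: {T1}  orig:{}
  cell(0,1) aa: {S}

Original NTs in T[0,1] deriving "aa": ["S"]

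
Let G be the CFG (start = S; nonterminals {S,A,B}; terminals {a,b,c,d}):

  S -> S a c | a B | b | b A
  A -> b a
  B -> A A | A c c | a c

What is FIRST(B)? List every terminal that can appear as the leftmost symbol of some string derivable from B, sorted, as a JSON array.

Compute FIRST by fixpoint:
[1]
  A via A→b a: +{b}
  B via B→A A: +{b}
  B via B→a c: +{a}
  S via S→a B: +{a}
  S via S→b: +{b}
  FIRST[S]={a,b}  FIRST[A]={b}  FIRST[B]={a,b}
[2] (stable)
  FIRST[S]={a,b}  FIRST[A]={b}  FIRST[B]={a,b}

FIRST(B) = ["a", "b"]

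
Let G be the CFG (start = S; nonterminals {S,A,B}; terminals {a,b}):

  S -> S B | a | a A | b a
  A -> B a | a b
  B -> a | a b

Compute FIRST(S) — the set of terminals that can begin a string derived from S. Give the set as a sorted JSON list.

Compute FIRST by fixpoint:
[1]
  A via A→a b: +{a}
  B via B→a: +{a}
  S via S→a: +{a}
  S via S→b a: +{b}
  FIRST(S)={a,b}  FIRST(A)={a}  FIRST(B)={a}
[2] (no change)
  FIRST(S)={a,b}  FIRST(A)={a}  FIRST(B)={a}

FIRST(S) = ["a", "b"]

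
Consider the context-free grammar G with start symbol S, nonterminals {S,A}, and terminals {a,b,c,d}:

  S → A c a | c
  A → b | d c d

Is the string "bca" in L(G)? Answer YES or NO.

CNF form of G:
  S -> A X4 | c
  A -> T0 X3 | b
  T0 -> d
  T1 -> c
  T2 -> a
  X3 -> T1 T0
  X4 -> T1 T2

CYK fill:
  cell(0,0) b: {A}
  cell(1,1) c: {S,T1}  orig:{S}
  cell(2,2) a: {T2}  orig:{}
  cell(0,1) bc: ∅
  cell(1,2) ca: {X4}  orig:{}
  cell(0,2) bca: {S}

S ∈ T[0,2] ⇒ YES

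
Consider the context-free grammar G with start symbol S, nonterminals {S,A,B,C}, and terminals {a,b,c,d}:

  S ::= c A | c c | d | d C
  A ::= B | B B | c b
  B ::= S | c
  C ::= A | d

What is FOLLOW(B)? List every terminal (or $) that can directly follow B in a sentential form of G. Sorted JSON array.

Compute FIRST by fixpoint:
pass 1:
  A via A→c b: +{c}
  B via B→c: +{c}
  C via C→A: +{c}
  C via C→d: +{d}
  S via S→c A: +{c}
  S via S→d: +{d}
  S: {c,d}  A: {c}  B: {c}  C: {c,d}
pass 2:
  B via B→S: +{d}
  S: {c,d}  A: {c}  B: {c,d}  C: {c,d}
pass 3:
  A via A→B: +{d}
  S: {c,d}  A: {c,d}  B: {c,d}  C: {c,d}
pass 4: — fixpoint
  S: {c,d}  A: {c,d}  B: {c,d}  C: {c,d}

Compute FOLLOW by fixpoint:
seed FOLLOW(S) with $
round 1:
  A→B B: FOLLOW(B) ⊇ FIRST(B) = {c,d}; new: +{c,d}
  B→S: FOLLOW(S) ⊇ FOLLOW(B) ⊇ {c,d}; new: +{c,d}
  S→c A: FOLLOW(A) ⊇ FOLLOW(S) ⊇ {$,c,d}; new: +{$,c,d}
  S→d C: FOLLOW(C) ⊇ FOLLOW(S) ⊇ {$,c,d}; new: +{$,c,d}
  S: {$,c,d}  A: {$,c,d}  B: {c,d}  C: {$,c,d}
round 2:
  A→B: FOLLOW(B) ⊇ FOLLOW(A) ⊇ {$,c,d}; new: +{$}
  S: {$,c,d}  A: {$,c,d}  B: {$,c,d}  C: {$,c,d}
round 3: (no change)
  S: {$,c,d}  A: {$,c,d}  B: {$,c,d}  C: {$,c,d}

FOLLOW(B) = ["$", "c", "d"]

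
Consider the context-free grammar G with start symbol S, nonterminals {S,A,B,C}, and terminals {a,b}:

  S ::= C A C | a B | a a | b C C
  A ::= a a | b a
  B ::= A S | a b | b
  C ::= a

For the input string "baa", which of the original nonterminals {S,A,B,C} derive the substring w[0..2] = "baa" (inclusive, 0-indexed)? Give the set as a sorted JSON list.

CNF form of G:
  S -> C X2 | T0 B | T0 T0 | T1 X3
  A -> T0 T0 | T1 T0
  B -> A S | T0 T1 | b
  C -> a
  T0 -> a
  T1 -> b
  X2 -> A C
  X3 -> C C

CYK table (by increasing span) — only the sub-triangle for w[0..2]:
  [0..0]={B,T1}  "b"  orig:{B}
  [1..1]={C,T0}  "a"  orig:{C}
  [2..2]={C,T0}  "a"  orig:{C}
  [0..1]={A}  "ba"
  [1..2]={A,S,X3}  "aa"  orig:{A,S}
  [0..2]={S,X2}  "baa"  orig:{S}

Original NTs in T[0,2] deriving "baa": ["S"]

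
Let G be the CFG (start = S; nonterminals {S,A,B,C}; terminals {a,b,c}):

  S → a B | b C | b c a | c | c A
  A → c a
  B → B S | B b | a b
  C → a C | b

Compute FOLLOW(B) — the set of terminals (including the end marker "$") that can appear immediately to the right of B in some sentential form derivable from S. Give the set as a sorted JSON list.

FIRST sets, iterate to fixpoint:
[1]
  A via A→c a: +{c}
  B via B→a b: +{a}
  C via C→a C: +{a}
  C via C→b: +{b}
  S via S→a B: +{a}
  S via S→b C: +{b}
  S via S→c: +{c}
  FIRST[S]={a,b,c}  FIRST[A]={c}  FIRST[B]={a}  FIRST[C]={a,b}
[2] done
  FIRST[S]={a,b,c}  FIRST[A]={c}  FIRST[B]={a}  FIRST[C]={a,b}

Compute FOLLOW by fixpoint:
initialize: $ ∈ FOLLOW(S)
iter 1:
  B→B S: FOLLOW(B) ⊇ FIRST(S) = {a,b,c}; new: +{a,b,c}
  B→B S: FOLLOW(S) ⊇ FOLLOW(B) ⊇ {a,b,c}; new: +{a,b,c}
  S→a B: FOLLOW(B) ⊇ FOLLOW(S) ⊇ {$,a,b,c}; new: +{$}
  S→b C: FOLLOW(C) ⊇ FOLLOW(S) ⊇ {$,a,b,c}; new: +{$,a,b,c}
  S→c A: FOLLOW(A) ⊇ FOLLOW(S) ⊇ {$,a,b,c}; new: +{$,a,b,c}
  FOLLOW[S]={$,a,b,c}  FOLLOW[A]={$,a,b,c}  FOLLOW[B]={$,a,b,c}  FOLLOW[C]={$,a,b,c}
iter 2: — fixpoint
  FOLLOW[S]={$,a,b,c}  FOLLOW[A]={$,a,b,c}  FOLLOW[B]={$,a,b,c}  FOLLOW[C]={$,a,b,c}

FOLLOW(B) = ["$", "a", "b", "c"]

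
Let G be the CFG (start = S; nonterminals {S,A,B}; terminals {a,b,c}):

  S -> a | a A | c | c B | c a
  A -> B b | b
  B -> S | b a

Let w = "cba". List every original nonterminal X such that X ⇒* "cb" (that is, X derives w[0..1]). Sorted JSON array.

CNF form of G:
  S -> T1 A | T2 B | T2 T1 | a | c
  A -> B T0 | b
  B -> T0 T1 | T1 A | T2 B | T2 T1 | a | c
  T0 -> b
  T1 -> a
  T2 -> c

CYK table (by increasing span), restricted to cells inside w[0..1]:
  T[0,0] 'c' = {B,S,T2}  orig:{B,S}
  T[1,1] 'b' = {A,T0}  orig:{A}
  T[0,1] 'cb' = {A}

Original NTs in T[0,1] deriving "cb": ["A"]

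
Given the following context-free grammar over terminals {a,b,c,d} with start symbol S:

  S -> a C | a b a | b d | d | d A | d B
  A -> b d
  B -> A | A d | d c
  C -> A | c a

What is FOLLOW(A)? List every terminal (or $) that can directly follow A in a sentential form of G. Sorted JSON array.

FIRST sets, iterate to fixpoint:
pass 1:
  A via A→b d: +{b}
  B via B→A: +{b}
  B via B→d c: +{d}
  C via C→A: +{b}
  C via C→c a: +{c}
  S via S→a C: +{a}
  S via S→b d: +{b}
  S via S→d: +{d}
  S: {a,b,d}  A: {b}  B: {b,d}  C: {b,c}
pass 2: done
  S: {a,b,d}  A: {b}  B: {b,d}  C: {b,c}

FOLLOW sets:
FOLLOW(S) := {$}
pass 1:
  B→A d: FOLLOW(A) ⊇ FIRST(d) = {d}; new: +{d}
  S→a C: FOLLOW(C) ⊇ FOLLOW(S) ⊇ {$}; new: +{$}
  S→d A: FOLLOW(A) ⊇ FOLLOW(S) ⊇ {$}; new: +{$}
  S→d B: FOLLOW(B) ⊇ FOLLOW(S) ⊇ {$}; new: +{$}
  FOLLOW[S]={$}  FOLLOW[A]={$,d}  FOLLOW[B]={$}  FOLLOW[C]={$}
pass 2: — fixpoint
  FOLLOW[S]={$}  FOLLOW[A]={$,d}  FOLLOW[B]={$}  FOLLOW[C]={$}

FOLLOW(A) = ["$", "d"]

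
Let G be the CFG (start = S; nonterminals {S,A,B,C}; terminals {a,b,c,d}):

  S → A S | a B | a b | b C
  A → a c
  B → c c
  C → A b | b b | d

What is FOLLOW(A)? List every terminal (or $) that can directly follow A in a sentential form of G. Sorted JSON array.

FIRST iteration:
iter 1:
  A via A→a c: +{a}
  B via B→c c: +{c}
  C via C→A b: +{a}
  C via C→b b: +{b}
  C via C→d: +{d}
  S via S→A S: +{a}
  S via S→b C: +{b}
  FIRST(S)={a,b}  FIRST(A)={a}  FIRST(B)={c}  FIRST(C)={a,b,d}
iter 2: — fixpoint
  FIRST(S)={a,b}  FIRST(A)={a}  FIRST(B)={c}  FIRST(C)={a,b,d}

Compute FOLLOW by fixpoint:
seed FOLLOW(S) with $
pass 1:
  C→A b: FOLLOW(A) ⊇ FIRST(b) = {b}; new: +{b}
  S→A S: FOLLOW(A) ⊇ FIRST(S) = {a,b}; new: +{a}
  S→a B: FOLLOW(B) ⊇ FOLLOW(S) ⊇ {$}; new: +{$}
  S→b C: FOLLOW(C) ⊇ FOLLOW(S) ⊇ {$}; new: +{$}
  FOLLOW[S]={$}  FOLLOW[A]={a,b}  FOLLOW[B]={$}  FOLLOW[C]={$}
pass 2: — fixpoint
  FOLLOW[S]={$}  FOLLOW[A]={a,b}  FOLLOW[B]={$}  FOLLOW[C]={$}

FOLLOW(A) = ["a", "b"]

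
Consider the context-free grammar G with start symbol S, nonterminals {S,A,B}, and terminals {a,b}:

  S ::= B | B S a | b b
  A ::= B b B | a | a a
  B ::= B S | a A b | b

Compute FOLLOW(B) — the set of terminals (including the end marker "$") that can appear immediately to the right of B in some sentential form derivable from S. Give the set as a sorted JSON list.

Compute FIRST by fixpoint:
iter 1:
  A via A→a: +{a}
  B via B→a A b: +{a}
  B via B→b: +{b}
  S via S→B: +{a,b}
  FIRST(S)={a,b}  FIRST(A)={a}  FIRST(B)={a,b}
iter 2:
  A via A→B b B: +{b}
  FIRST(S)={a,b}  FIRST(A)={a,b}  FIRST(B)={a,b}
iter 3: (no change)
  FIRST(S)={a,b}  FIRST(A)={a,b}  FIRST(B)={a,b}

FOLLOW sets:
initialize: $ ∈ FOLLOW(S)
pass 1:
  A→B b B: FOLLOW(B) ⊇ FIRST(b) = {b}; new: +{b}
  B→B S: FOLLOW(B) ⊇ FIRST(S) = {a,b}; new: +{a}
  B→B S: FOLLOW(S) ⊇ FOLLOW(B) ⊇ {a,b}; new: +{a,b}
  B→a A b: FOLLOW(A) ⊇ FIRST(b) = {b}; new: +{b}
  S→B: FOLLOW(B) ⊇ FOLLOW(S) ⊇ {$,a,b}; new: +{$}
  FOLLOW[S]={$,a,b}  FOLLOW[A]={b}  FOLLOW[B]={$,a,b}
pass 2: (stable)
  FOLLOW[S]={$,a,b}  FOLLOW[A]={b}  FOLLOW[B]={$,a,b}

FOLLOW(B) = ["$", "a", "b"]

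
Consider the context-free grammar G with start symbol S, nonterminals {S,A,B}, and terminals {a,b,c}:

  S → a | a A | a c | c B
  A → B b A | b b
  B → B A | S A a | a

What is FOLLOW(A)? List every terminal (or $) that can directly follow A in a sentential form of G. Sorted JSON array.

FIRST sets, iterate to fixpoint:
pass 1:
  A via A→b b: +{b}
  B via B→a: +{a}
  S via S→a: +{a}
  S via S→c B: +{c}
  FIRST[S]={a,c}  FIRST[A]={b}  FIRST[B]={a}
pass 2:
  A via A→B b A: +{a}
  B via B→S A a: +{c}
  FIRST[S]={a,c}  FIRST[A]={a,b}  FIRST[B]={a,c}
pass 3:
  A via A→B b A: +{c}
  FIRST[S]={a,c}  FIRST[A]={a,b,c}  FIRST[B]={a,c}
pass 4: (no change)
  FIRST[S]={a,c}  FIRST[A]={a,b,c}  FIRST[B]={a,c}

FOLLOW sets:
seed FOLLOW(S) with $
round 1:
  A→B b A: FOLLOW(B) ⊇ FIRST(b) = {b}; new: +{b}
  B→B A: FOLLOW(B) ⊇ FIRST(A) = {a,b,c}; new: +{a,c}
  B→B A: FOLLOW(A) ⊇ FOLLOW(B) ⊇ {a,b,c}; new: +{a,b,c}
  B→S A a: FOLLOW(S) ⊇ FIRST(A) = {a,b,c}; new: +{a,b,c}
  S→a A: FOLLOW(A) ⊇ FOLLOW(S) ⊇ {$,a,b,c}; new: +{$}
  S→c B: FOLLOW(B) ⊇ FOLLOW(S) ⊇ {$,a,b,c}; new: +{$}
  FOLLOW(S)={$,a,b,c}  FOLLOW(A)={$,a,b,c}  FOLLOW(B)={$,a,b,c}
round 2: (no change)
  FOLLOW(S)={$,a,b,c}  FOLLOW(A)={$,a,b,c}  FOLLOW(B)={$,a,b,c}

FOLLOW(A) = ["$", "a", "b", "c"]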